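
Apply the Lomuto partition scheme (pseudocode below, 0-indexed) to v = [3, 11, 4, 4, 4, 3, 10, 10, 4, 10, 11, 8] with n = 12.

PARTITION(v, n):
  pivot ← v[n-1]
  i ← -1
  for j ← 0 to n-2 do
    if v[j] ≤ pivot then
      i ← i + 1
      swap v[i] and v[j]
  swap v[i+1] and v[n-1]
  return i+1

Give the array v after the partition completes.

[3, 4, 4, 4, 3, 4, 8, 10, 11, 10, 11, 10]

pivot=8, i=-1
j=0: 3≤8, i=0, swap(0,0) ⇒ [3, 11, 4, 4, 4, 3, 10, 10, 4, 10, 11, 8]
j=1: 11>8, skip
j=2: 4≤8, i=1, swap(1,2) ⇒ [3, 4, 11, 4, 4, 3, 10, 10, 4, 10, 11, 8]
j=3: 4≤8, i=2, swap(2,3) ⇒ [3, 4, 4, 11, 4, 3, 10, 10, 4, 10, 11, 8]
j=4: 4≤8, i=3, swap(3,4) ⇒ [3, 4, 4, 4, 11, 3, 10, 10, 4, 10, 11, 8]
j=5: 3≤8, i=4, swap(4,5) ⇒ [3, 4, 4, 4, 3, 11, 10, 10, 4, 10, 11, 8]
j=6: 10>8, skip
j=7: 10>8, skip
j=8: 4≤8, i=5, swap(5,8) ⇒ [3, 4, 4, 4, 3, 4, 10, 10, 11, 10, 11, 8]
j=9: 10>8, skip
j=10: 11>8, skip
swap(6,11) ⇒ [3, 4, 4, 4, 3, 4, 8, 10, 11, 10, 11, 10]; return 6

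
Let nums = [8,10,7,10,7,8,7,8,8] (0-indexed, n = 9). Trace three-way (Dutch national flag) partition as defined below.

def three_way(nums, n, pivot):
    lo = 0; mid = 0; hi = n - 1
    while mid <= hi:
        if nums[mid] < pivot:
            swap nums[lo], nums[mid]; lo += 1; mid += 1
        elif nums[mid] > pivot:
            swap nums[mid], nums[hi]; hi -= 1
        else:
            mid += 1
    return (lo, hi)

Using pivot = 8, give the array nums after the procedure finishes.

[7,7,7,8,8,8,8,10,10]

lo=0 mid=0 hi=8
8=8: mid=1
10>8: swap(1,8), hi=7 ⇒ [8,8,7,10,7,8,7,8,10]
8=8: mid=2
7<8: swap(0,2), lo=1 mid=3 ⇒ [7,8,8,10,7,8,7,8,10]
10>8: swap(3,7), hi=6 ⇒ [7,8,8,8,7,8,7,10,10]
8=8: mid=4
7<8: swap(1,4), lo=2 mid=5 ⇒ [7,7,8,8,8,8,7,10,10]
8=8: mid=6
7<8: swap(2,6), lo=3 mid=7 ⇒ [7,7,7,8,8,8,8,10,10]
done. lo=3 hi=6; nums=[7,7,7,8,8,8,8,10,10]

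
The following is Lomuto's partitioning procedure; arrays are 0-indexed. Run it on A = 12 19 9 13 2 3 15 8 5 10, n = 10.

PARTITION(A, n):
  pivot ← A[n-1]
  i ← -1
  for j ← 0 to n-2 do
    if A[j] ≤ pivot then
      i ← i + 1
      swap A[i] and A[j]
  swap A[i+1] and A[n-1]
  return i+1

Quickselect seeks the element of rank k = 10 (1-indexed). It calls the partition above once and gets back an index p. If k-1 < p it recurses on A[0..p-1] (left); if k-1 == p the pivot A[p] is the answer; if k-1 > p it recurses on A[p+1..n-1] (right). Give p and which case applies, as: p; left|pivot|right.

pivot = A[9] = 10; i = -1
j=0: A[0]=12 > 10 → no swap
j=1: A[1]=19 > 10 → no swap
j=2: A[2]=9 ≤ 10 → i=0, swap A[0],A[2] → 9 19 12 13 2 3 15 8 5 10
j=3: A[3]=13 > 10 → no swap
j=4: A[4]=2 ≤ 10 → i=1, swap A[1],A[4] → 9 2 12 13 19 3 15 8 5 10
j=5: A[5]=3 ≤ 10 → i=2, swap A[2],A[5] → 9 2 3 13 19 12 15 8 5 10
j=6: A[6]=15 > 10 → no swap
j=7: A[7]=8 ≤ 10 → i=3, swap A[3],A[7] → 9 2 3 8 19 12 15 13 5 10
j=8: A[8]=5 ≤ 10 → i=4, swap A[4],A[8] → 9 2 3 8 5 12 15 13 19 10
final swap A[5],A[9] → 9 2 3 8 5 10 15 13 19 12; return 5
p = 5; k-1 = 9 > 5 ⇒ right

5; right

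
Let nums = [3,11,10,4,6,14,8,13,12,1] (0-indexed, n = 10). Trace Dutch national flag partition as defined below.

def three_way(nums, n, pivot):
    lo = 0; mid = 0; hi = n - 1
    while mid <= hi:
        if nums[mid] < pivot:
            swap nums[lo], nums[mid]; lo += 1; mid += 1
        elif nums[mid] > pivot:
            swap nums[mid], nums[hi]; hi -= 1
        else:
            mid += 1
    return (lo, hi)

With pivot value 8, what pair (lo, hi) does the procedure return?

(4, 4)

lo=0 mid=0 hi=9
3<8: swap(0,0), lo=1 mid=1 ⇒ [3,11,10,4,6,14,8,13,12,1]
11>8: swap(1,9), hi=8 ⇒ [3,1,10,4,6,14,8,13,12,11]
1<8: swap(1,1), lo=2 mid=2 ⇒ [3,1,10,4,6,14,8,13,12,11]
10>8: swap(2,8), hi=7 ⇒ [3,1,12,4,6,14,8,13,10,11]
12>8: swap(2,7), hi=6 ⇒ [3,1,13,4,6,14,8,12,10,11]
13>8: swap(2,6), hi=5 ⇒ [3,1,8,4,6,14,13,12,10,11]
8=8: mid=3
4<8: swap(2,3), lo=3 mid=4 ⇒ [3,1,4,8,6,14,13,12,10,11]
6<8: swap(3,4), lo=4 mid=5 ⇒ [3,1,4,6,8,14,13,12,10,11]
14>8: swap(5,5), hi=4 ⇒ [3,1,4,6,8,14,13,12,10,11]
done. lo=4 hi=4; nums=[3,1,4,6,8,14,13,12,10,11]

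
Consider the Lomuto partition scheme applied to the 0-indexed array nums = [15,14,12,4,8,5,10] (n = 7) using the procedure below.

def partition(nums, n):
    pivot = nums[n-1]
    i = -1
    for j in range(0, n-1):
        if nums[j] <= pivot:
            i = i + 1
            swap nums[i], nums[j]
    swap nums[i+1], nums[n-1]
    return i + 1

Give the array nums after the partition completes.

[4,8,5,10,14,12,15]

pivot=10, i=-1
j=0: 15>10, skip
j=1: 14>10, skip
j=2: 12>10, skip
j=3: 4≤10, i=0, swap(0,3) ⇒ [4,14,12,15,8,5,10]
j=4: 8≤10, i=1, swap(1,4) ⇒ [4,8,12,15,14,5,10]
j=5: 5≤10, i=2, swap(2,5) ⇒ [4,8,5,15,14,12,10]
swap(3,6) ⇒ [4,8,5,10,14,12,15]; return 3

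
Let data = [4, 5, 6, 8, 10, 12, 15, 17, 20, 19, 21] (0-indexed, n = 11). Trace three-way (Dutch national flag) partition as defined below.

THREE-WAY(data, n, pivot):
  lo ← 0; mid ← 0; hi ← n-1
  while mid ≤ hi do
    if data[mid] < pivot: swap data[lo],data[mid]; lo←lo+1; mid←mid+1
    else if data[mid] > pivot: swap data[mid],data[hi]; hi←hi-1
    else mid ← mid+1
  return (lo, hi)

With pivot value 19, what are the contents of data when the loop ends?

[4, 5, 6, 8, 10, 12, 15, 17, 19, 21, 20]

lo=0 mid=0 hi=10
4<19: swap(0,0), lo=1 mid=1 ⇒ [4, 5, 6, 8, 10, 12, 15, 17, 20, 19, 21]
5<19: swap(1,1), lo=2 mid=2 ⇒ [4, 5, 6, 8, 10, 12, 15, 17, 20, 19, 21]
6<19: swap(2,2), lo=3 mid=3 ⇒ [4, 5, 6, 8, 10, 12, 15, 17, 20, 19, 21]
8<19: swap(3,3), lo=4 mid=4 ⇒ [4, 5, 6, 8, 10, 12, 15, 17, 20, 19, 21]
10<19: swap(4,4), lo=5 mid=5 ⇒ [4, 5, 6, 8, 10, 12, 15, 17, 20, 19, 21]
12<19: swap(5,5), lo=6 mid=6 ⇒ [4, 5, 6, 8, 10, 12, 15, 17, 20, 19, 21]
15<19: swap(6,6), lo=7 mid=7 ⇒ [4, 5, 6, 8, 10, 12, 15, 17, 20, 19, 21]
17<19: swap(7,7), lo=8 mid=8 ⇒ [4, 5, 6, 8, 10, 12, 15, 17, 20, 19, 21]
20>19: swap(8,10), hi=9 ⇒ [4, 5, 6, 8, 10, 12, 15, 17, 21, 19, 20]
21>19: swap(8,9), hi=8 ⇒ [4, 5, 6, 8, 10, 12, 15, 17, 19, 21, 20]
19=19: mid=9
done. lo=8 hi=8; data=[4, 5, 6, 8, 10, 12, 15, 17, 19, 21, 20]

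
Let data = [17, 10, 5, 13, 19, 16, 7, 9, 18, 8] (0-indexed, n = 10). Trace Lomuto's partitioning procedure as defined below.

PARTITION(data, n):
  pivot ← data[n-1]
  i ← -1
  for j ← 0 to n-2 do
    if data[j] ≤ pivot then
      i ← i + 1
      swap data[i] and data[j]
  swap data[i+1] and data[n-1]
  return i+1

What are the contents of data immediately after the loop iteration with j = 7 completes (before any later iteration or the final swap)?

[5, 7, 17, 13, 19, 16, 10, 9, 18, 8]

pivot = data[9] = 8; i = -1
j=0: data[0]=17 > 8 → no swap
j=1: data[1]=10 > 8 → no swap
j=2: data[2]=5 ≤ 8 → i=0, swap data[0],data[2] → [5, 10, 17, 13, 19, 16, 7, 9, 18, 8]
j=3: data[3]=13 > 8 → no swap
j=4: data[4]=19 > 8 → no swap
j=5: data[5]=16 > 8 → no swap
j=6: data[6]=7 ≤ 8 → i=1, swap data[1],data[6] → [5, 7, 17, 13, 19, 16, 10, 9, 18, 8]
j=7: data[7]=9 > 8 → no swap
(after j=7) data = [5, 7, 17, 13, 19, 16, 10, 9, 18, 8]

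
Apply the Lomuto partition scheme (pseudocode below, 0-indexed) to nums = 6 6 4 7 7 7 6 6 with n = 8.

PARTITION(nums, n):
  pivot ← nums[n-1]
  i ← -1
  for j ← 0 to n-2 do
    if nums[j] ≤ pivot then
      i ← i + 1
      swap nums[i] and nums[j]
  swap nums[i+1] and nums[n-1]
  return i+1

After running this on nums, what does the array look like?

pivot=6, i=-1
j=0: 6≤6, i=0, swap(0,0) ⇒ 6 6 4 7 7 7 6 6
j=1: 6≤6, i=1, swap(1,1) ⇒ 6 6 4 7 7 7 6 6
j=2: 4≤6, i=2, swap(2,2) ⇒ 6 6 4 7 7 7 6 6
j=3: 7>6, skip
j=4: 7>6, skip
j=5: 7>6, skip
j=6: 6≤6, i=3, swap(3,6) ⇒ 6 6 4 6 7 7 7 6
swap(4,7) ⇒ 6 6 4 6 6 7 7 7; return 4

6 6 4 6 6 7 7 7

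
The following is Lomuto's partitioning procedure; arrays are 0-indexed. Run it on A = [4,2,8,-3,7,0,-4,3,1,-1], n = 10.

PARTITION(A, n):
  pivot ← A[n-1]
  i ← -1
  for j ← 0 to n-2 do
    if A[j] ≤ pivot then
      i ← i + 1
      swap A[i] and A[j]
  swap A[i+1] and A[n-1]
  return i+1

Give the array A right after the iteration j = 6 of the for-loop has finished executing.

pivot=-1, i=-1
j=0: 4>-1, skip
j=1: 2>-1, skip
j=2: 8>-1, skip
j=3: -3≤-1, i=0, swap(0,3) ⇒ [-3,2,8,4,7,0,-4,3,1,-1]
j=4: 7>-1, skip
j=5: 0>-1, skip
j=6: -4≤-1, i=1, swap(1,6) ⇒ [-3,-4,8,4,7,0,2,3,1,-1]
(after j=6) A = [-3,-4,8,4,7,0,2,3,1,-1]

[-3,-4,8,4,7,0,2,3,1,-1]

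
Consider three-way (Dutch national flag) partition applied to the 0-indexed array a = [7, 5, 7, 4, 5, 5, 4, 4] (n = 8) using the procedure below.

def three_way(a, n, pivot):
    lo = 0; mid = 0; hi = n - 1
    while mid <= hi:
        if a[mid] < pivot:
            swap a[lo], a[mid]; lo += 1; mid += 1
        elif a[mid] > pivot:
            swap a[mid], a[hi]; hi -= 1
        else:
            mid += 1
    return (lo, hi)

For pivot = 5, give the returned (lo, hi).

lo=0 mid=0 hi=7
7>5: swap(0,7), hi=6 ⇒ [4, 5, 7, 4, 5, 5, 4, 7]
4<5: swap(0,0), lo=1 mid=1 ⇒ [4, 5, 7, 4, 5, 5, 4, 7]
5=5: mid=2
7>5: swap(2,6), hi=5 ⇒ [4, 5, 4, 4, 5, 5, 7, 7]
4<5: swap(1,2), lo=2 mid=3 ⇒ [4, 4, 5, 4, 5, 5, 7, 7]
4<5: swap(2,3), lo=3 mid=4 ⇒ [4, 4, 4, 5, 5, 5, 7, 7]
5=5: mid=5
5=5: mid=6
done. lo=3 hi=5; a=[4, 4, 4, 5, 5, 5, 7, 7]

(3, 5)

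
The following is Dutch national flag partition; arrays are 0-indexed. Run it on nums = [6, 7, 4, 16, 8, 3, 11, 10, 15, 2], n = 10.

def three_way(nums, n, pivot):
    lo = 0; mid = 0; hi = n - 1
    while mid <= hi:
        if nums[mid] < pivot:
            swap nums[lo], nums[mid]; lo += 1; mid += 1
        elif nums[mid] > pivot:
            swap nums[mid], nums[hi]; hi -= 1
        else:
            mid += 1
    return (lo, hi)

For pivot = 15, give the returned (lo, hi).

pivot = 15; lo=0, mid=0, hi=9
nums[mid]=6<15: swap nums[0],nums[0]; lo=1,mid=1 → [6, 7, 4, 16, 8, 3, 11, 10, 15, 2]
nums[mid]=7<15: swap nums[1],nums[1]; lo=2,mid=2 → [6, 7, 4, 16, 8, 3, 11, 10, 15, 2]
nums[mid]=4<15: swap nums[2],nums[2]; lo=3,mid=3 → [6, 7, 4, 16, 8, 3, 11, 10, 15, 2]
nums[mid]=16>15: swap nums[3],nums[9]; hi=8 → [6, 7, 4, 2, 8, 3, 11, 10, 15, 16]
nums[mid]=2<15: swap nums[3],nums[3]; lo=4,mid=4 → [6, 7, 4, 2, 8, 3, 11, 10, 15, 16]
nums[mid]=8<15: swap nums[4],nums[4]; lo=5,mid=5 → [6, 7, 4, 2, 8, 3, 11, 10, 15, 16]
nums[mid]=3<15: swap nums[5],nums[5]; lo=6,mid=6 → [6, 7, 4, 2, 8, 3, 11, 10, 15, 16]
nums[mid]=11<15: swap nums[6],nums[6]; lo=7,mid=7 → [6, 7, 4, 2, 8, 3, 11, 10, 15, 16]
nums[mid]=10<15: swap nums[7],nums[7]; lo=8,mid=8 → [6, 7, 4, 2, 8, 3, 11, 10, 15, 16]
nums[mid]=15=15: mid=9
end: lo=8, hi=8; nums = [6, 7, 4, 2, 8, 3, 11, 10, 15, 16]

(8, 8)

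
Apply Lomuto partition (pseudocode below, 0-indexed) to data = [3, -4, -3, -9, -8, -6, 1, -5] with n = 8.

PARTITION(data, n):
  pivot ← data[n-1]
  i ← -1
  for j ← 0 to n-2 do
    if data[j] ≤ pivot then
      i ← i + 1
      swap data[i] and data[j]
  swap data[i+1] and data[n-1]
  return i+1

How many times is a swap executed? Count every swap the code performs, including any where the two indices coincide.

pivot=-5, i=-1
j=0: 3>-5, skip
j=1: -4>-5, skip
j=2: -3>-5, skip
j=3: -9≤-5, i=0, swap(0,3) ⇒ [-9, -4, -3, 3, -8, -6, 1, -5]
j=4: -8≤-5, i=1, swap(1,4) ⇒ [-9, -8, -3, 3, -4, -6, 1, -5]
j=5: -6≤-5, i=2, swap(2,5) ⇒ [-9, -8, -6, 3, -4, -3, 1, -5]
j=6: 1>-5, skip
swap(3,7) ⇒ [-9, -8, -6, -5, -4, -3, 1, 3]; return 3

4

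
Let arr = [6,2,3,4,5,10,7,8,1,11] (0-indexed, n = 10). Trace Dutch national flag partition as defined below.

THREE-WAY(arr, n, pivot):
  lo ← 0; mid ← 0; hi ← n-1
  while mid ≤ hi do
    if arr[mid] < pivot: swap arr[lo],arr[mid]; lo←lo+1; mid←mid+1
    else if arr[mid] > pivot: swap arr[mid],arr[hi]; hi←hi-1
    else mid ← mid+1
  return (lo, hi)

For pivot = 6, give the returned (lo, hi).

lo=0 mid=0 hi=9
6=6: mid=1
2<6: swap(0,1), lo=1 mid=2 ⇒ [2,6,3,4,5,10,7,8,1,11]
3<6: swap(1,2), lo=2 mid=3 ⇒ [2,3,6,4,5,10,7,8,1,11]
4<6: swap(2,3), lo=3 mid=4 ⇒ [2,3,4,6,5,10,7,8,1,11]
5<6: swap(3,4), lo=4 mid=5 ⇒ [2,3,4,5,6,10,7,8,1,11]
10>6: swap(5,9), hi=8 ⇒ [2,3,4,5,6,11,7,8,1,10]
11>6: swap(5,8), hi=7 ⇒ [2,3,4,5,6,1,7,8,11,10]
1<6: swap(4,5), lo=5 mid=6 ⇒ [2,3,4,5,1,6,7,8,11,10]
7>6: swap(6,7), hi=6 ⇒ [2,3,4,5,1,6,8,7,11,10]
8>6: swap(6,6), hi=5 ⇒ [2,3,4,5,1,6,8,7,11,10]
done. lo=5 hi=5; arr=[2,3,4,5,1,6,8,7,11,10]

(5, 5)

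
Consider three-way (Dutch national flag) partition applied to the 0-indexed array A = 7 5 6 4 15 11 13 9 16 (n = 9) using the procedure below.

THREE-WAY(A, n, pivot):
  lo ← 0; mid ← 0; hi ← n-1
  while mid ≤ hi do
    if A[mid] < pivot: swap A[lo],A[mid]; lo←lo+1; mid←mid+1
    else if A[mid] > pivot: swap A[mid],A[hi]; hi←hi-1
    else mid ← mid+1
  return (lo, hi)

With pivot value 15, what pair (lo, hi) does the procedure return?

pivot = 15; lo=0, mid=0, hi=8
A[mid]=7<15: swap A[0],A[0]; lo=1,mid=1 → 7 5 6 4 15 11 13 9 16
A[mid]=5<15: swap A[1],A[1]; lo=2,mid=2 → 7 5 6 4 15 11 13 9 16
A[mid]=6<15: swap A[2],A[2]; lo=3,mid=3 → 7 5 6 4 15 11 13 9 16
A[mid]=4<15: swap A[3],A[3]; lo=4,mid=4 → 7 5 6 4 15 11 13 9 16
A[mid]=15=15: mid=5
A[mid]=11<15: swap A[4],A[5]; lo=5,mid=6 → 7 5 6 4 11 15 13 9 16
A[mid]=13<15: swap A[5],A[6]; lo=6,mid=7 → 7 5 6 4 11 13 15 9 16
A[mid]=9<15: swap A[6],A[7]; lo=7,mid=8 → 7 5 6 4 11 13 9 15 16
A[mid]=16>15: swap A[8],A[8]; hi=7 → 7 5 6 4 11 13 9 15 16
end: lo=7, hi=7; A = 7 5 6 4 11 13 9 15 16

(7, 7)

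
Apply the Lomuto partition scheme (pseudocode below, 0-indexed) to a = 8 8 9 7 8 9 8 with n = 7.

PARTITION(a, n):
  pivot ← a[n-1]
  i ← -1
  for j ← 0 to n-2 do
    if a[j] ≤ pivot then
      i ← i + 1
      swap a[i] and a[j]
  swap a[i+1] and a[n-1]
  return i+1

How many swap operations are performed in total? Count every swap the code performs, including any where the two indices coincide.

5

pivot = a[6] = 8; i = -1
j=0: a[0]=8 ≤ 8 → i=0, swap a[0],a[0] (no change) → 8 8 9 7 8 9 8
j=1: a[1]=8 ≤ 8 → i=1, swap a[1],a[1] (no change) → 8 8 9 7 8 9 8
j=2: a[2]=9 > 8 → no swap
j=3: a[3]=7 ≤ 8 → i=2, swap a[2],a[3] → 8 8 7 9 8 9 8
j=4: a[4]=8 ≤ 8 → i=3, swap a[3],a[4] → 8 8 7 8 9 9 8
j=5: a[5]=9 > 8 → no swap
final swap a[4],a[6] → 8 8 7 8 8 9 9; return 4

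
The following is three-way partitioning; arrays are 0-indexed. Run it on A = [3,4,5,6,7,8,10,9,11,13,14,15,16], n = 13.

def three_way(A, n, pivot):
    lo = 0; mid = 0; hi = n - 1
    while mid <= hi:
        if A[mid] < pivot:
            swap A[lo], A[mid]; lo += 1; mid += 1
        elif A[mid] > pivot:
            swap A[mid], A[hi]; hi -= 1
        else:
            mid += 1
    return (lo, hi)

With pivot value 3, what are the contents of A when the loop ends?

pivot = 3; lo=0, mid=0, hi=12
A[mid]=3=3: mid=1
A[mid]=4>3: swap A[1],A[12]; hi=11 → [3,16,5,6,7,8,10,9,11,13,14,15,4]
A[mid]=16>3: swap A[1],A[11]; hi=10 → [3,15,5,6,7,8,10,9,11,13,14,16,4]
A[mid]=15>3: swap A[1],A[10]; hi=9 → [3,14,5,6,7,8,10,9,11,13,15,16,4]
A[mid]=14>3: swap A[1],A[9]; hi=8 → [3,13,5,6,7,8,10,9,11,14,15,16,4]
A[mid]=13>3: swap A[1],A[8]; hi=7 → [3,11,5,6,7,8,10,9,13,14,15,16,4]
A[mid]=11>3: swap A[1],A[7]; hi=6 → [3,9,5,6,7,8,10,11,13,14,15,16,4]
A[mid]=9>3: swap A[1],A[6]; hi=5 → [3,10,5,6,7,8,9,11,13,14,15,16,4]
A[mid]=10>3: swap A[1],A[5]; hi=4 → [3,8,5,6,7,10,9,11,13,14,15,16,4]
A[mid]=8>3: swap A[1],A[4]; hi=3 → [3,7,5,6,8,10,9,11,13,14,15,16,4]
A[mid]=7>3: swap A[1],A[3]; hi=2 → [3,6,5,7,8,10,9,11,13,14,15,16,4]
A[mid]=6>3: swap A[1],A[2]; hi=1 → [3,5,6,7,8,10,9,11,13,14,15,16,4]
A[mid]=5>3: swap A[1],A[1]; hi=0 → [3,5,6,7,8,10,9,11,13,14,15,16,4]
end: lo=0, hi=0; A = [3,5,6,7,8,10,9,11,13,14,15,16,4]

[3,5,6,7,8,10,9,11,13,14,15,16,4]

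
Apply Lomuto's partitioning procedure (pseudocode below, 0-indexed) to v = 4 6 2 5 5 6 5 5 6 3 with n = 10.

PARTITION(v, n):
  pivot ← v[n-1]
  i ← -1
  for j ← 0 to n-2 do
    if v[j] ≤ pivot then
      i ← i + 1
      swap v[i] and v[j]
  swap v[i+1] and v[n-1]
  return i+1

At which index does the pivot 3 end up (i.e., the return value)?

1

pivot = v[9] = 3; i = -1
j=0: v[0]=4 > 3 → no swap
j=1: v[1]=6 > 3 → no swap
j=2: v[2]=2 ≤ 3 → i=0, swap v[0],v[2] → 2 6 4 5 5 6 5 5 6 3
j=3: v[3]=5 > 3 → no swap
j=4: v[4]=5 > 3 → no swap
j=5: v[5]=6 > 3 → no swap
j=6: v[6]=5 > 3 → no swap
j=7: v[7]=5 > 3 → no swap
j=8: v[8]=6 > 3 → no swap
final swap v[1],v[9] → 2 3 4 5 5 6 5 5 6 6; return 1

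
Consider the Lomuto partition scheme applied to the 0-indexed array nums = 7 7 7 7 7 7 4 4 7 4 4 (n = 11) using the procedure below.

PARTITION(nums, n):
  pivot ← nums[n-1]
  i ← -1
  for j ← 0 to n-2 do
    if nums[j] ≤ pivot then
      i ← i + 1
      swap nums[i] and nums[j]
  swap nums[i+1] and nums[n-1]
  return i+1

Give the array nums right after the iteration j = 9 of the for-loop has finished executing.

pivot = nums[10] = 4; i = -1
j=0: nums[0]=7 > 4 → no swap
j=1: nums[1]=7 > 4 → no swap
j=2: nums[2]=7 > 4 → no swap
j=3: nums[3]=7 > 4 → no swap
j=4: nums[4]=7 > 4 → no swap
j=5: nums[5]=7 > 4 → no swap
j=6: nums[6]=4 ≤ 4 → i=0, swap nums[0],nums[6] → 4 7 7 7 7 7 7 4 7 4 4
j=7: nums[7]=4 ≤ 4 → i=1, swap nums[1],nums[7] → 4 4 7 7 7 7 7 7 7 4 4
j=8: nums[8]=7 > 4 → no swap
j=9: nums[9]=4 ≤ 4 → i=2, swap nums[2],nums[9] → 4 4 4 7 7 7 7 7 7 7 4
(after j=9) nums = 4 4 4 7 7 7 7 7 7 7 4

4 4 4 7 7 7 7 7 7 7 4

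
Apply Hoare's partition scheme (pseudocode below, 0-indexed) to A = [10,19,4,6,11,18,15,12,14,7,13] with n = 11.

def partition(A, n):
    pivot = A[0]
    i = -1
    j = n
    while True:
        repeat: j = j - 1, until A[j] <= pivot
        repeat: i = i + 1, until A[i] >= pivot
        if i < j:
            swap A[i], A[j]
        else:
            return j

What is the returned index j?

pivot=10
j stops at 9 (7), i stops at 0 (10); swap ⇒ [7,19,4,6,11,18,15,12,14,10,13]
j stops at 3 (6), i stops at 1 (19); swap ⇒ [7,6,4,19,11,18,15,12,14,10,13]
j stops at 2, i stops at 3; i≥j ⇒ return 2. A=[7,6,4,19,11,18,15,12,14,10,13]

2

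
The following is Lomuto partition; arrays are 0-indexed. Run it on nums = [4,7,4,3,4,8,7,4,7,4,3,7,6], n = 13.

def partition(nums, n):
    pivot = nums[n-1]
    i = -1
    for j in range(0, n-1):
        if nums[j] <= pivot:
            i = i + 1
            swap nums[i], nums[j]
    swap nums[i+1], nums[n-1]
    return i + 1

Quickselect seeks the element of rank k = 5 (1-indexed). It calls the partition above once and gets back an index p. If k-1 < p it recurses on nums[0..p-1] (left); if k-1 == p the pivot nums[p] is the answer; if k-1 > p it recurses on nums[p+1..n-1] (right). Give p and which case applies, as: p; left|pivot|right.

7; left

pivot = nums[12] = 6; i = -1
j=0: nums[0]=4 ≤ 6 → i=0, swap nums[0],nums[0] (no change) → [4,7,4,3,4,8,7,4,7,4,3,7,6]
j=1: nums[1]=7 > 6 → no swap
j=2: nums[2]=4 ≤ 6 → i=1, swap nums[1],nums[2] → [4,4,7,3,4,8,7,4,7,4,3,7,6]
j=3: nums[3]=3 ≤ 6 → i=2, swap nums[2],nums[3] → [4,4,3,7,4,8,7,4,7,4,3,7,6]
j=4: nums[4]=4 ≤ 6 → i=3, swap nums[3],nums[4] → [4,4,3,4,7,8,7,4,7,4,3,7,6]
j=5: nums[5]=8 > 6 → no swap
j=6: nums[6]=7 > 6 → no swap
j=7: nums[7]=4 ≤ 6 → i=4, swap nums[4],nums[7] → [4,4,3,4,4,8,7,7,7,4,3,7,6]
j=8: nums[8]=7 > 6 → no swap
j=9: nums[9]=4 ≤ 6 → i=5, swap nums[5],nums[9] → [4,4,3,4,4,4,7,7,7,8,3,7,6]
j=10: nums[10]=3 ≤ 6 → i=6, swap nums[6],nums[10] → [4,4,3,4,4,4,3,7,7,8,7,7,6]
j=11: nums[11]=7 > 6 → no swap
final swap nums[7],nums[12] → [4,4,3,4,4,4,3,6,7,8,7,7,7]; return 7
p = 7; k-1 = 4 < 7 ⇒ left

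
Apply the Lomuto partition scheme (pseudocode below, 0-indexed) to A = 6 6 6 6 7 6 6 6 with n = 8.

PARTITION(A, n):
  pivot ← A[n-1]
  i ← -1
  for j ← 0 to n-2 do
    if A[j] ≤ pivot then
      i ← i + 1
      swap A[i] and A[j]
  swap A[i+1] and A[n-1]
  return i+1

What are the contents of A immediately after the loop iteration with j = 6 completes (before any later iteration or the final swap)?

pivot = A[7] = 6; i = -1
j=0: A[0]=6 ≤ 6 → i=0, swap A[0],A[0] (no change) → 6 6 6 6 7 6 6 6
j=1: A[1]=6 ≤ 6 → i=1, swap A[1],A[1] (no change) → 6 6 6 6 7 6 6 6
j=2: A[2]=6 ≤ 6 → i=2, swap A[2],A[2] (no change) → 6 6 6 6 7 6 6 6
j=3: A[3]=6 ≤ 6 → i=3, swap A[3],A[3] (no change) → 6 6 6 6 7 6 6 6
j=4: A[4]=7 > 6 → no swap
j=5: A[5]=6 ≤ 6 → i=4, swap A[4],A[5] → 6 6 6 6 6 7 6 6
j=6: A[6]=6 ≤ 6 → i=5, swap A[5],A[6] → 6 6 6 6 6 6 7 6
(after j=6) A = 6 6 6 6 6 6 7 6

6 6 6 6 6 6 7 6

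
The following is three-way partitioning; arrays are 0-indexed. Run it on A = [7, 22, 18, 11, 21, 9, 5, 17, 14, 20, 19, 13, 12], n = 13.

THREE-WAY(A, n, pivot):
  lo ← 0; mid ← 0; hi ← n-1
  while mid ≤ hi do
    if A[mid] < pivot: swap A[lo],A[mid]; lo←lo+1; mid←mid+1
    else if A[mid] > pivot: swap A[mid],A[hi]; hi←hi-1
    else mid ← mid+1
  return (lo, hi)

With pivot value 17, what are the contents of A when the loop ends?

[7, 12, 13, 11, 14, 9, 5, 17, 20, 19, 21, 18, 22]

lo=0 mid=0 hi=12
7<17: swap(0,0), lo=1 mid=1 ⇒ [7, 22, 18, 11, 21, 9, 5, 17, 14, 20, 19, 13, 12]
22>17: swap(1,12), hi=11 ⇒ [7, 12, 18, 11, 21, 9, 5, 17, 14, 20, 19, 13, 22]
12<17: swap(1,1), lo=2 mid=2 ⇒ [7, 12, 18, 11, 21, 9, 5, 17, 14, 20, 19, 13, 22]
18>17: swap(2,11), hi=10 ⇒ [7, 12, 13, 11, 21, 9, 5, 17, 14, 20, 19, 18, 22]
13<17: swap(2,2), lo=3 mid=3 ⇒ [7, 12, 13, 11, 21, 9, 5, 17, 14, 20, 19, 18, 22]
11<17: swap(3,3), lo=4 mid=4 ⇒ [7, 12, 13, 11, 21, 9, 5, 17, 14, 20, 19, 18, 22]
21>17: swap(4,10), hi=9 ⇒ [7, 12, 13, 11, 19, 9, 5, 17, 14, 20, 21, 18, 22]
19>17: swap(4,9), hi=8 ⇒ [7, 12, 13, 11, 20, 9, 5, 17, 14, 19, 21, 18, 22]
20>17: swap(4,8), hi=7 ⇒ [7, 12, 13, 11, 14, 9, 5, 17, 20, 19, 21, 18, 22]
14<17: swap(4,4), lo=5 mid=5 ⇒ [7, 12, 13, 11, 14, 9, 5, 17, 20, 19, 21, 18, 22]
9<17: swap(5,5), lo=6 mid=6 ⇒ [7, 12, 13, 11, 14, 9, 5, 17, 20, 19, 21, 18, 22]
5<17: swap(6,6), lo=7 mid=7 ⇒ [7, 12, 13, 11, 14, 9, 5, 17, 20, 19, 21, 18, 22]
17=17: mid=8
done. lo=7 hi=7; A=[7, 12, 13, 11, 14, 9, 5, 17, 20, 19, 21, 18, 22]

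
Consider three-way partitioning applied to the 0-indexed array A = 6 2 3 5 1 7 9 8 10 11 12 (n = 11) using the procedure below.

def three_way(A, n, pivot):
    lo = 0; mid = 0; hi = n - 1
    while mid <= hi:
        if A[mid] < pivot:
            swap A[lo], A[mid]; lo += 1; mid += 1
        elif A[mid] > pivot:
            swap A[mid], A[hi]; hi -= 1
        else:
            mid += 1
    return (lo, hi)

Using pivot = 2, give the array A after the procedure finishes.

lo=0 mid=0 hi=10
6>2: swap(0,10), hi=9 ⇒ 12 2 3 5 1 7 9 8 10 11 6
12>2: swap(0,9), hi=8 ⇒ 11 2 3 5 1 7 9 8 10 12 6
11>2: swap(0,8), hi=7 ⇒ 10 2 3 5 1 7 9 8 11 12 6
10>2: swap(0,7), hi=6 ⇒ 8 2 3 5 1 7 9 10 11 12 6
8>2: swap(0,6), hi=5 ⇒ 9 2 3 5 1 7 8 10 11 12 6
9>2: swap(0,5), hi=4 ⇒ 7 2 3 5 1 9 8 10 11 12 6
7>2: swap(0,4), hi=3 ⇒ 1 2 3 5 7 9 8 10 11 12 6
1<2: swap(0,0), lo=1 mid=1 ⇒ 1 2 3 5 7 9 8 10 11 12 6
2=2: mid=2
3>2: swap(2,3), hi=2 ⇒ 1 2 5 3 7 9 8 10 11 12 6
5>2: swap(2,2), hi=1 ⇒ 1 2 5 3 7 9 8 10 11 12 6
done. lo=1 hi=1; A=1 2 5 3 7 9 8 10 11 12 6

1 2 5 3 7 9 8 10 11 12 6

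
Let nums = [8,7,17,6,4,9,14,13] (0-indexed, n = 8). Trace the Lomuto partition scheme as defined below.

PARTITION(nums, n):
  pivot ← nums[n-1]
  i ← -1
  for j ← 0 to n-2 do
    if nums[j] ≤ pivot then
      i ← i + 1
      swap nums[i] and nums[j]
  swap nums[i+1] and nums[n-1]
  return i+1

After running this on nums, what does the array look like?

[8,7,6,4,9,13,14,17]

pivot = nums[7] = 13; i = -1
j=0: nums[0]=8 ≤ 13 → i=0, swap nums[0],nums[0] (no change) → [8,7,17,6,4,9,14,13]
j=1: nums[1]=7 ≤ 13 → i=1, swap nums[1],nums[1] (no change) → [8,7,17,6,4,9,14,13]
j=2: nums[2]=17 > 13 → no swap
j=3: nums[3]=6 ≤ 13 → i=2, swap nums[2],nums[3] → [8,7,6,17,4,9,14,13]
j=4: nums[4]=4 ≤ 13 → i=3, swap nums[3],nums[4] → [8,7,6,4,17,9,14,13]
j=5: nums[5]=9 ≤ 13 → i=4, swap nums[4],nums[5] → [8,7,6,4,9,17,14,13]
j=6: nums[6]=14 > 13 → no swap
final swap nums[5],nums[7] → [8,7,6,4,9,13,14,17]; return 5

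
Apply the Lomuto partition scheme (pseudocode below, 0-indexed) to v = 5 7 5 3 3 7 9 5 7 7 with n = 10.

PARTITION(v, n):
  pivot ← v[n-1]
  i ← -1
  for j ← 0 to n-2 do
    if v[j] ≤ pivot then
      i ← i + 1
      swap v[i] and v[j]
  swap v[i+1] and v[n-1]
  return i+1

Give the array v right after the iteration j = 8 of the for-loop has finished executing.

5 7 5 3 3 7 5 7 9 7

pivot = v[9] = 7; i = -1
j=0: v[0]=5 ≤ 7 → i=0, swap v[0],v[0] (no change) → 5 7 5 3 3 7 9 5 7 7
j=1: v[1]=7 ≤ 7 → i=1, swap v[1],v[1] (no change) → 5 7 5 3 3 7 9 5 7 7
j=2: v[2]=5 ≤ 7 → i=2, swap v[2],v[2] (no change) → 5 7 5 3 3 7 9 5 7 7
j=3: v[3]=3 ≤ 7 → i=3, swap v[3],v[3] (no change) → 5 7 5 3 3 7 9 5 7 7
j=4: v[4]=3 ≤ 7 → i=4, swap v[4],v[4] (no change) → 5 7 5 3 3 7 9 5 7 7
j=5: v[5]=7 ≤ 7 → i=5, swap v[5],v[5] (no change) → 5 7 5 3 3 7 9 5 7 7
j=6: v[6]=9 > 7 → no swap
j=7: v[7]=5 ≤ 7 → i=6, swap v[6],v[7] → 5 7 5 3 3 7 5 9 7 7
j=8: v[8]=7 ≤ 7 → i=7, swap v[7],v[8] → 5 7 5 3 3 7 5 7 9 7
(after j=8) v = 5 7 5 3 3 7 5 7 9 7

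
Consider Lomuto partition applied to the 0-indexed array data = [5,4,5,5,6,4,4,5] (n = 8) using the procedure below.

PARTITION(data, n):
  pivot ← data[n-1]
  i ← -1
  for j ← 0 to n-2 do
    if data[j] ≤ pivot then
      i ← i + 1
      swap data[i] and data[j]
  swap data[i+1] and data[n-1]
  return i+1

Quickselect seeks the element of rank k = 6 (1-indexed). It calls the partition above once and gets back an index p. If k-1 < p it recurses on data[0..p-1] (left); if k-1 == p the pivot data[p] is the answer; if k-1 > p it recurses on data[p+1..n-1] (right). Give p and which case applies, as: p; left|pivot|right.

6; left

pivot = data[7] = 5; i = -1
j=0: data[0]=5 ≤ 5 → i=0, swap data[0],data[0] (no change) → [5,4,5,5,6,4,4,5]
j=1: data[1]=4 ≤ 5 → i=1, swap data[1],data[1] (no change) → [5,4,5,5,6,4,4,5]
j=2: data[2]=5 ≤ 5 → i=2, swap data[2],data[2] (no change) → [5,4,5,5,6,4,4,5]
j=3: data[3]=5 ≤ 5 → i=3, swap data[3],data[3] (no change) → [5,4,5,5,6,4,4,5]
j=4: data[4]=6 > 5 → no swap
j=5: data[5]=4 ≤ 5 → i=4, swap data[4],data[5] → [5,4,5,5,4,6,4,5]
j=6: data[6]=4 ≤ 5 → i=5, swap data[5],data[6] → [5,4,5,5,4,4,6,5]
final swap data[6],data[7] → [5,4,5,5,4,4,5,6]; return 6
p = 6; k-1 = 5 < 6 ⇒ left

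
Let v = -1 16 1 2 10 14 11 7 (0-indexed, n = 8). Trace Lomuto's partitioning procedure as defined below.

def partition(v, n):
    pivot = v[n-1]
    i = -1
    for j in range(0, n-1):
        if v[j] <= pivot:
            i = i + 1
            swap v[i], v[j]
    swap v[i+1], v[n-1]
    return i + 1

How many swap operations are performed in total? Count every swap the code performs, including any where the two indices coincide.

4

pivot = v[7] = 7; i = -1
j=0: v[0]=-1 ≤ 7 → i=0, swap v[0],v[0] (no change) → -1 16 1 2 10 14 11 7
j=1: v[1]=16 > 7 → no swap
j=2: v[2]=1 ≤ 7 → i=1, swap v[1],v[2] → -1 1 16 2 10 14 11 7
j=3: v[3]=2 ≤ 7 → i=2, swap v[2],v[3] → -1 1 2 16 10 14 11 7
j=4: v[4]=10 > 7 → no swap
j=5: v[5]=14 > 7 → no swap
j=6: v[6]=11 > 7 → no swap
final swap v[3],v[7] → -1 1 2 7 10 14 11 16; return 3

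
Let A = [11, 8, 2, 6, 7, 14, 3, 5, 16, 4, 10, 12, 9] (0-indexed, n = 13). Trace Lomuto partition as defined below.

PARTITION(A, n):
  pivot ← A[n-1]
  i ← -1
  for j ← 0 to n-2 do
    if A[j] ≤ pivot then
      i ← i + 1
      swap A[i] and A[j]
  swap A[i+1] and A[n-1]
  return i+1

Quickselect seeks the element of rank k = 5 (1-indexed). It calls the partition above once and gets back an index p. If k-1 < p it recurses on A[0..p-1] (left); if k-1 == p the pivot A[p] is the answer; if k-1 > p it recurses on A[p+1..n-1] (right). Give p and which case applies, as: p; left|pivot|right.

pivot = A[12] = 9; i = -1
j=0: A[0]=11 > 9 → no swap
j=1: A[1]=8 ≤ 9 → i=0, swap A[0],A[1] → [8, 11, 2, 6, 7, 14, 3, 5, 16, 4, 10, 12, 9]
j=2: A[2]=2 ≤ 9 → i=1, swap A[1],A[2] → [8, 2, 11, 6, 7, 14, 3, 5, 16, 4, 10, 12, 9]
j=3: A[3]=6 ≤ 9 → i=2, swap A[2],A[3] → [8, 2, 6, 11, 7, 14, 3, 5, 16, 4, 10, 12, 9]
j=4: A[4]=7 ≤ 9 → i=3, swap A[3],A[4] → [8, 2, 6, 7, 11, 14, 3, 5, 16, 4, 10, 12, 9]
j=5: A[5]=14 > 9 → no swap
j=6: A[6]=3 ≤ 9 → i=4, swap A[4],A[6] → [8, 2, 6, 7, 3, 14, 11, 5, 16, 4, 10, 12, 9]
j=7: A[7]=5 ≤ 9 → i=5, swap A[5],A[7] → [8, 2, 6, 7, 3, 5, 11, 14, 16, 4, 10, 12, 9]
j=8: A[8]=16 > 9 → no swap
j=9: A[9]=4 ≤ 9 → i=6, swap A[6],A[9] → [8, 2, 6, 7, 3, 5, 4, 14, 16, 11, 10, 12, 9]
j=10: A[10]=10 > 9 → no swap
j=11: A[11]=12 > 9 → no swap
final swap A[7],A[12] → [8, 2, 6, 7, 3, 5, 4, 9, 16, 11, 10, 12, 14]; return 7
p = 7; k-1 = 4 < 7 ⇒ left

7; left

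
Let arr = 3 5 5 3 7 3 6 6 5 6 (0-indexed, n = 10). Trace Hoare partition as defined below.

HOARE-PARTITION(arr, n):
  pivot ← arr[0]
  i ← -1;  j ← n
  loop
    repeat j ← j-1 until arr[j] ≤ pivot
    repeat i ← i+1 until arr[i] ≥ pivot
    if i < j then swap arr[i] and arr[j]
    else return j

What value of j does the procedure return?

1

pivot = arr[0] = 3; i = -1, j = 10
j→5 (arr[5]=3≤3), i→0 (arr[0]=3≥3); i<j, swap → 3 5 5 3 7 3 6 6 5 6
j→3 (arr[3]=3≤3), i→1 (arr[1]=5≥3); i<j, swap → 3 3 5 5 7 3 6 6 5 6
j→1, i→2; i≥j, return j=1. arr = 3 3 5 5 7 3 6 6 5 6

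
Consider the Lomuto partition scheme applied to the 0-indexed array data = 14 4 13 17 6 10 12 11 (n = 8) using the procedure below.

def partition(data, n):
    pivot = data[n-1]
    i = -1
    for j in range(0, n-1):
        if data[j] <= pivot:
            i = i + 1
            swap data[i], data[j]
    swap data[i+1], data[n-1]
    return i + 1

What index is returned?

3

pivot = data[7] = 11; i = -1
j=0: data[0]=14 > 11 → no swap
j=1: data[1]=4 ≤ 11 → i=0, swap data[0],data[1] → 4 14 13 17 6 10 12 11
j=2: data[2]=13 > 11 → no swap
j=3: data[3]=17 > 11 → no swap
j=4: data[4]=6 ≤ 11 → i=1, swap data[1],data[4] → 4 6 13 17 14 10 12 11
j=5: data[5]=10 ≤ 11 → i=2, swap data[2],data[5] → 4 6 10 17 14 13 12 11
j=6: data[6]=12 > 11 → no swap
final swap data[3],data[7] → 4 6 10 11 14 13 12 17; return 3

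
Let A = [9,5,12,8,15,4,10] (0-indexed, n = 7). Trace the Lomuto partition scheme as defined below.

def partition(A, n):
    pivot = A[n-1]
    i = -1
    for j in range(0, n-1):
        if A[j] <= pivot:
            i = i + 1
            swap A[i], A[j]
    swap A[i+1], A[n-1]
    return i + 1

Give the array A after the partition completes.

[9,5,8,4,10,12,15]

pivot = A[6] = 10; i = -1
j=0: A[0]=9 ≤ 10 → i=0, swap A[0],A[0] (no change) → [9,5,12,8,15,4,10]
j=1: A[1]=5 ≤ 10 → i=1, swap A[1],A[1] (no change) → [9,5,12,8,15,4,10]
j=2: A[2]=12 > 10 → no swap
j=3: A[3]=8 ≤ 10 → i=2, swap A[2],A[3] → [9,5,8,12,15,4,10]
j=4: A[4]=15 > 10 → no swap
j=5: A[5]=4 ≤ 10 → i=3, swap A[3],A[5] → [9,5,8,4,15,12,10]
final swap A[4],A[6] → [9,5,8,4,10,12,15]; return 4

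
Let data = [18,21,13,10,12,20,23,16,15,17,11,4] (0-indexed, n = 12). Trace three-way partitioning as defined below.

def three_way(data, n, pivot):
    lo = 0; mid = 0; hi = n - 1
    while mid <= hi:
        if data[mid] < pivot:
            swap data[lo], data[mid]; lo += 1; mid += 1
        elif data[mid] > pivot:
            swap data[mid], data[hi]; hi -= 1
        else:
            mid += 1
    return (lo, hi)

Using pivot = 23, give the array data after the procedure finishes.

lo=0 mid=0 hi=11
18<23: swap(0,0), lo=1 mid=1 ⇒ [18,21,13,10,12,20,23,16,15,17,11,4]
21<23: swap(1,1), lo=2 mid=2 ⇒ [18,21,13,10,12,20,23,16,15,17,11,4]
13<23: swap(2,2), lo=3 mid=3 ⇒ [18,21,13,10,12,20,23,16,15,17,11,4]
10<23: swap(3,3), lo=4 mid=4 ⇒ [18,21,13,10,12,20,23,16,15,17,11,4]
12<23: swap(4,4), lo=5 mid=5 ⇒ [18,21,13,10,12,20,23,16,15,17,11,4]
20<23: swap(5,5), lo=6 mid=6 ⇒ [18,21,13,10,12,20,23,16,15,17,11,4]
23=23: mid=7
16<23: swap(6,7), lo=7 mid=8 ⇒ [18,21,13,10,12,20,16,23,15,17,11,4]
15<23: swap(7,8), lo=8 mid=9 ⇒ [18,21,13,10,12,20,16,15,23,17,11,4]
17<23: swap(8,9), lo=9 mid=10 ⇒ [18,21,13,10,12,20,16,15,17,23,11,4]
11<23: swap(9,10), lo=10 mid=11 ⇒ [18,21,13,10,12,20,16,15,17,11,23,4]
4<23: swap(10,11), lo=11 mid=12 ⇒ [18,21,13,10,12,20,16,15,17,11,4,23]
done. lo=11 hi=11; data=[18,21,13,10,12,20,16,15,17,11,4,23]

[18,21,13,10,12,20,16,15,17,11,4,23]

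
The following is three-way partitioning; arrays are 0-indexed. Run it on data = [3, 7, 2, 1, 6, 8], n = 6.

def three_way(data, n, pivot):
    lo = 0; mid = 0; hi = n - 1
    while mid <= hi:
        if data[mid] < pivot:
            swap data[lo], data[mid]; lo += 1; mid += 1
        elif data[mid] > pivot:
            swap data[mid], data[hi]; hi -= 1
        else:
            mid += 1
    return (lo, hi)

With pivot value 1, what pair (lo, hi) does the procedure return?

pivot = 1; lo=0, mid=0, hi=5
data[mid]=3>1: swap data[0],data[5]; hi=4 → [8, 7, 2, 1, 6, 3]
data[mid]=8>1: swap data[0],data[4]; hi=3 → [6, 7, 2, 1, 8, 3]
data[mid]=6>1: swap data[0],data[3]; hi=2 → [1, 7, 2, 6, 8, 3]
data[mid]=1=1: mid=1
data[mid]=7>1: swap data[1],data[2]; hi=1 → [1, 2, 7, 6, 8, 3]
data[mid]=2>1: swap data[1],data[1]; hi=0 → [1, 2, 7, 6, 8, 3]
end: lo=0, hi=0; data = [1, 2, 7, 6, 8, 3]

(0, 0)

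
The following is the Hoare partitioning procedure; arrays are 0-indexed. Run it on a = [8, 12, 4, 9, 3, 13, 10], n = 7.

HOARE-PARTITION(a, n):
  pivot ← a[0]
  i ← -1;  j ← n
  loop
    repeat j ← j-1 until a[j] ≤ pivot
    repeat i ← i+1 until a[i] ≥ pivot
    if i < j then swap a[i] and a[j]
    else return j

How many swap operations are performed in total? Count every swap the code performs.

2

pivot=8
j stops at 4 (3), i stops at 0 (8); swap ⇒ [3, 12, 4, 9, 8, 13, 10]
j stops at 2 (4), i stops at 1 (12); swap ⇒ [3, 4, 12, 9, 8, 13, 10]
j stops at 1, i stops at 2; i≥j ⇒ return 1. a=[3, 4, 12, 9, 8, 13, 10]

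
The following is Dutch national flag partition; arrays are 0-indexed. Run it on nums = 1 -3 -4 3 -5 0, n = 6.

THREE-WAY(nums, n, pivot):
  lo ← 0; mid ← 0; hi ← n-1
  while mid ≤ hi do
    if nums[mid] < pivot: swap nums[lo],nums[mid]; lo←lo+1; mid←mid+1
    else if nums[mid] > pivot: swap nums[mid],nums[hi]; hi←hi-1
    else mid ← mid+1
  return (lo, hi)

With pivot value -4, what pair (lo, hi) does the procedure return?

(1, 1)

pivot = -4; lo=0, mid=0, hi=5
nums[mid]=1>-4: swap nums[0],nums[5]; hi=4 → 0 -3 -4 3 -5 1
nums[mid]=0>-4: swap nums[0],nums[4]; hi=3 → -5 -3 -4 3 0 1
nums[mid]=-5<-4: swap nums[0],nums[0]; lo=1,mid=1 → -5 -3 -4 3 0 1
nums[mid]=-3>-4: swap nums[1],nums[3]; hi=2 → -5 3 -4 -3 0 1
nums[mid]=3>-4: swap nums[1],nums[2]; hi=1 → -5 -4 3 -3 0 1
nums[mid]=-4=-4: mid=2
end: lo=1, hi=1; nums = -5 -4 3 -3 0 1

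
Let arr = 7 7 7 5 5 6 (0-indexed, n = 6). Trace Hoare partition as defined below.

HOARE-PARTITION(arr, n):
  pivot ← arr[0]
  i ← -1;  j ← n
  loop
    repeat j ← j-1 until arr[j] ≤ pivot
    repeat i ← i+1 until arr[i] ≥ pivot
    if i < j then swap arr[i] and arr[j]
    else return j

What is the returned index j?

pivot = arr[0] = 7; i = -1, j = 6
j→5 (arr[5]=6≤7), i→0 (arr[0]=7≥7); i<j, swap → 6 7 7 5 5 7
j→4 (arr[4]=5≤7), i→1 (arr[1]=7≥7); i<j, swap → 6 5 7 5 7 7
j→3 (arr[3]=5≤7), i→2 (arr[2]=7≥7); i<j, swap → 6 5 5 7 7 7
j→2, i→3; i≥j, return j=2. arr = 6 5 5 7 7 7

2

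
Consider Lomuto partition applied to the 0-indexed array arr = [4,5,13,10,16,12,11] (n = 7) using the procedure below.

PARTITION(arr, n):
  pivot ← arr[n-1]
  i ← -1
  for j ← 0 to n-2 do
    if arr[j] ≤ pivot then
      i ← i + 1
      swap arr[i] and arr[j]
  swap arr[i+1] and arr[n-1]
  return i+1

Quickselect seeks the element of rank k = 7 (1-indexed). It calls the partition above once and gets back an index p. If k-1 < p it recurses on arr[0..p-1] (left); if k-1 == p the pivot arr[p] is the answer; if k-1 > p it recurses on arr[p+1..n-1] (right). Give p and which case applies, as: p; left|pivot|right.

3; right

pivot = arr[6] = 11; i = -1
j=0: arr[0]=4 ≤ 11 → i=0, swap arr[0],arr[0] (no change) → [4,5,13,10,16,12,11]
j=1: arr[1]=5 ≤ 11 → i=1, swap arr[1],arr[1] (no change) → [4,5,13,10,16,12,11]
j=2: arr[2]=13 > 11 → no swap
j=3: arr[3]=10 ≤ 11 → i=2, swap arr[2],arr[3] → [4,5,10,13,16,12,11]
j=4: arr[4]=16 > 11 → no swap
j=5: arr[5]=12 > 11 → no swap
final swap arr[3],arr[6] → [4,5,10,11,16,12,13]; return 3
p = 3; k-1 = 6 > 3 ⇒ right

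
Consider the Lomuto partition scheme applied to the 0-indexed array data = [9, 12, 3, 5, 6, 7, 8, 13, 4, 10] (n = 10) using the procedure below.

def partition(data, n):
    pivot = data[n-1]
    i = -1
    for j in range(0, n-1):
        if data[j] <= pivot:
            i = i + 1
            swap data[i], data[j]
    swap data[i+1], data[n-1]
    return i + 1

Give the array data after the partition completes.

pivot = data[9] = 10; i = -1
j=0: data[0]=9 ≤ 10 → i=0, swap data[0],data[0] (no change) → [9, 12, 3, 5, 6, 7, 8, 13, 4, 10]
j=1: data[1]=12 > 10 → no swap
j=2: data[2]=3 ≤ 10 → i=1, swap data[1],data[2] → [9, 3, 12, 5, 6, 7, 8, 13, 4, 10]
j=3: data[3]=5 ≤ 10 → i=2, swap data[2],data[3] → [9, 3, 5, 12, 6, 7, 8, 13, 4, 10]
j=4: data[4]=6 ≤ 10 → i=3, swap data[3],data[4] → [9, 3, 5, 6, 12, 7, 8, 13, 4, 10]
j=5: data[5]=7 ≤ 10 → i=4, swap data[4],data[5] → [9, 3, 5, 6, 7, 12, 8, 13, 4, 10]
j=6: data[6]=8 ≤ 10 → i=5, swap data[5],data[6] → [9, 3, 5, 6, 7, 8, 12, 13, 4, 10]
j=7: data[7]=13 > 10 → no swap
j=8: data[8]=4 ≤ 10 → i=6, swap data[6],data[8] → [9, 3, 5, 6, 7, 8, 4, 13, 12, 10]
final swap data[7],data[9] → [9, 3, 5, 6, 7, 8, 4, 10, 12, 13]; return 7

[9, 3, 5, 6, 7, 8, 4, 10, 12, 13]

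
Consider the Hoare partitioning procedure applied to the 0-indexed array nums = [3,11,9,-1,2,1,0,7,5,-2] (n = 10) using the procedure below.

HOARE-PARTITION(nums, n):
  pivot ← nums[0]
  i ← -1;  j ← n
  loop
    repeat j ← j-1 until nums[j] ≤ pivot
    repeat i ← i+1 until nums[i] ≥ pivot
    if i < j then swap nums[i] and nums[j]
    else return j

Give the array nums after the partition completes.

[-2,0,1,-1,2,9,11,7,5,3]

pivot = nums[0] = 3; i = -1, j = 10
j→9 (nums[9]=-2≤3), i→0 (nums[0]=3≥3); i<j, swap → [-2,11,9,-1,2,1,0,7,5,3]
j→6 (nums[6]=0≤3), i→1 (nums[1]=11≥3); i<j, swap → [-2,0,9,-1,2,1,11,7,5,3]
j→5 (nums[5]=1≤3), i→2 (nums[2]=9≥3); i<j, swap → [-2,0,1,-1,2,9,11,7,5,3]
j→4, i→5; i≥j, return j=4. nums = [-2,0,1,-1,2,9,11,7,5,3]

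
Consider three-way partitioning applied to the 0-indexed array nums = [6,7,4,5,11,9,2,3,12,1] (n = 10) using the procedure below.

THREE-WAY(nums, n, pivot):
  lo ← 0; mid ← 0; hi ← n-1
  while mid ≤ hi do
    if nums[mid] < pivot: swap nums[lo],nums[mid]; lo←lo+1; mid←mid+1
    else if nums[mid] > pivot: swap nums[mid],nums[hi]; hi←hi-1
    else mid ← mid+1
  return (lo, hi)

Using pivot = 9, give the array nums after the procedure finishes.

[6,7,4,5,1,2,3,9,12,11]

lo=0 mid=0 hi=9
6<9: swap(0,0), lo=1 mid=1 ⇒ [6,7,4,5,11,9,2,3,12,1]
7<9: swap(1,1), lo=2 mid=2 ⇒ [6,7,4,5,11,9,2,3,12,1]
4<9: swap(2,2), lo=3 mid=3 ⇒ [6,7,4,5,11,9,2,3,12,1]
5<9: swap(3,3), lo=4 mid=4 ⇒ [6,7,4,5,11,9,2,3,12,1]
11>9: swap(4,9), hi=8 ⇒ [6,7,4,5,1,9,2,3,12,11]
1<9: swap(4,4), lo=5 mid=5 ⇒ [6,7,4,5,1,9,2,3,12,11]
9=9: mid=6
2<9: swap(5,6), lo=6 mid=7 ⇒ [6,7,4,5,1,2,9,3,12,11]
3<9: swap(6,7), lo=7 mid=8 ⇒ [6,7,4,5,1,2,3,9,12,11]
12>9: swap(8,8), hi=7 ⇒ [6,7,4,5,1,2,3,9,12,11]
done. lo=7 hi=7; nums=[6,7,4,5,1,2,3,9,12,11]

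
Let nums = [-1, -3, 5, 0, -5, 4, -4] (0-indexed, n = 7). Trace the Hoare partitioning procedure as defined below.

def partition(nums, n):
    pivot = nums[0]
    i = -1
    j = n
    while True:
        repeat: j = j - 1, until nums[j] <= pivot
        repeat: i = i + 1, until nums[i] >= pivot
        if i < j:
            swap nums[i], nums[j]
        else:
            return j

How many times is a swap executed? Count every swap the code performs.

2

pivot = nums[0] = -1; i = -1, j = 7
j→6 (nums[6]=-4≤-1), i→0 (nums[0]=-1≥-1); i<j, swap → [-4, -3, 5, 0, -5, 4, -1]
j→4 (nums[4]=-5≤-1), i→2 (nums[2]=5≥-1); i<j, swap → [-4, -3, -5, 0, 5, 4, -1]
j→2, i→3; i≥j, return j=2. nums = [-4, -3, -5, 0, 5, 4, -1]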